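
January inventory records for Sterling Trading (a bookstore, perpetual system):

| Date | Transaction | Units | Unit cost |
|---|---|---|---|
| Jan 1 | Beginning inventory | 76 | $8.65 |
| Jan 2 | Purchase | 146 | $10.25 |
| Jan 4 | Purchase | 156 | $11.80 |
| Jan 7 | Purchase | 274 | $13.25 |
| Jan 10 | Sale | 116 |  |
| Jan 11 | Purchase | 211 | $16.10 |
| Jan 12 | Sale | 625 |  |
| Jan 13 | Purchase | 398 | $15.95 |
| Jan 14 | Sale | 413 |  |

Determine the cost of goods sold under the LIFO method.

Jan 10, 116 sold [LIFO — newest first]: 116 @ $13.25 = $1,537.00
Jan 12, 625 sold [LIFO — newest first]: 211 @ $16.10 + 158 @ $13.25 + 156 @ $11.80 + 100 @ $10.25 = $8,356.40
Jan 14, 413 sold [LIFO — newest first]: 398 @ $15.95 + 15 @ $10.25 = $6,501.85
Total COGS = $1,537.00 + $8,356.40 + $6,501.85 = $16,395.25
Ending inventory: 76 @ $8.65 + 31 @ $10.25 = $975.15

COGS = $16,395.25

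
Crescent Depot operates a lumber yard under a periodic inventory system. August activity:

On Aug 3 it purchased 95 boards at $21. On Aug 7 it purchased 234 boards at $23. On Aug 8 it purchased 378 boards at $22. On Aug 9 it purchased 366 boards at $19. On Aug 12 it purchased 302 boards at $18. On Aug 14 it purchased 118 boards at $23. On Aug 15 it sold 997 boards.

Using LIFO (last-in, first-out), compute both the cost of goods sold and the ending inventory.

COGS = $19,746; ending inventory = $11,051

Aug 15, 997 sold [LIFO — newest first]: 118 @ $23 + 302 @ $18 + 366 @ $19 + 211 @ $22 = $19,746
Ending inventory: 95 @ $21 + 234 @ $23 + 167 @ $22 = $11,051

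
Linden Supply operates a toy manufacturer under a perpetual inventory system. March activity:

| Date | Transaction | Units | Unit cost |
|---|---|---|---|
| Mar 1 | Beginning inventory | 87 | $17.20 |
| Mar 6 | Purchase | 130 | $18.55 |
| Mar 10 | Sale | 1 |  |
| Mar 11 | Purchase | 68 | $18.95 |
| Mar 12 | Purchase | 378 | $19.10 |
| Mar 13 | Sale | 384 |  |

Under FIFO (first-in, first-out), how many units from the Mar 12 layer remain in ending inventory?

278

Mar 10, 1 sold [FIFO — oldest first]: 1 @ $17.20 = $17.20
Mar 13, 384 sold [FIFO — oldest first]: 86 @ $17.20 + 130 @ $18.55 + 68 @ $18.95 + 100 @ $19.10 = $7,089.30
Total COGS = $17.20 + $7,089.30 = $7,106.50
Ending inventory: 278 @ $19.10 = $5,309.80
Check: goods available $12,416.30 = COGS $7,106.50 + ending $5,309.80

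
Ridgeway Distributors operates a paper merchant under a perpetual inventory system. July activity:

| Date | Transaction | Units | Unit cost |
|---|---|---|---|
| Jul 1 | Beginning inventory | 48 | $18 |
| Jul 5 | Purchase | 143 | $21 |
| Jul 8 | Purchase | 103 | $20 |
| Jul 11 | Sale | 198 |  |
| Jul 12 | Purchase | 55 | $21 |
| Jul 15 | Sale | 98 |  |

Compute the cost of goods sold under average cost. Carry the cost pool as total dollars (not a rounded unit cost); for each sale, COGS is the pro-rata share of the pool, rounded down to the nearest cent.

COGS = $5,997.30

After Jul 1: 48 on hand, pool $864.00 (≈ $18.0000 each)
After Jul 5: 191 on hand, pool $3,867.00 (≈ $20.2461 each)
After Jul 8: 294 on hand, pool $5,927.00 (≈ $20.1599 each)
Jul 11, sell 198: 198/294 × $5,927.00 → $3,991.65
After Jul 12: 151 on hand, pool $3,090.35 (≈ $20.4659 each)
Jul 15, sell 98: 98/151 × $3,090.35 → $2,005.65
Total COGS = $3,991.65 + $2,005.65 = $5,997.30
Ending inventory (cost pool remaining) = $1,084.70
Check: goods available $7,082.00 = COGS $5,997.30 + ending $1,084.70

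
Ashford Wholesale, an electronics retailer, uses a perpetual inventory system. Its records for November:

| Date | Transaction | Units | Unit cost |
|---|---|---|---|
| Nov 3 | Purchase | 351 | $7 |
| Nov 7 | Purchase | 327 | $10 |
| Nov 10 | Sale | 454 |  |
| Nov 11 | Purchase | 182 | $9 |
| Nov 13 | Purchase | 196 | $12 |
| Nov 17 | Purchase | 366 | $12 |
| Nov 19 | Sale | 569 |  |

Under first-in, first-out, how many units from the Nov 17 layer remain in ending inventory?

366

Nov 10, 454 sold [FIFO — oldest first]: 351 @ $7 + 103 @ $10 = $3,487
Nov 19, 569 sold [FIFO — oldest first]: 224 @ $10 + 182 @ $9 + 163 @ $12 = $5,834
Total COGS = $3,487 + $5,834 = $9,321
Ending inventory: 33 @ $12 + 366 @ $12 = $4,788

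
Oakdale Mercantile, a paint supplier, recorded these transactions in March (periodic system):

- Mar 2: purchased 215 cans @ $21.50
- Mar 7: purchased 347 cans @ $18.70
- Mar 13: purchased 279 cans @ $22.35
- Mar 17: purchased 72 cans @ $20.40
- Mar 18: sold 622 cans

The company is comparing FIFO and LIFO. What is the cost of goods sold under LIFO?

COGS = $12,772.15

FIFO COGS: 215 @ $21.50 + 347 @ $18.70 + 60 @ $22.35 = $12,452.40
LIFO COGS: 72 @ $20.40 + 279 @ $22.35 + 271 @ $18.70 = $12,772.15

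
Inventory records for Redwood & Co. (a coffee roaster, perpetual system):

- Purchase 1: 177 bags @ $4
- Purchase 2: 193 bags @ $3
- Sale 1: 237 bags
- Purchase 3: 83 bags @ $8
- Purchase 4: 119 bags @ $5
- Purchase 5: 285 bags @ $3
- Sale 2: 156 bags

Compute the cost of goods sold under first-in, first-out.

Sale 1 (237) [FIFO — oldest first]: 177 @ $4 + 60 @ $3 = $888
Sale 2 (156) [FIFO — oldest first]: 133 @ $3 + 23 @ $8 = $583
Total COGS = $888 + $583 = $1,471
Ending inventory: 60 @ $8 + 119 @ $5 + 285 @ $3 = $1,930
Check: goods available $3,401 = COGS $1,471 + ending $1,930

COGS = $1,471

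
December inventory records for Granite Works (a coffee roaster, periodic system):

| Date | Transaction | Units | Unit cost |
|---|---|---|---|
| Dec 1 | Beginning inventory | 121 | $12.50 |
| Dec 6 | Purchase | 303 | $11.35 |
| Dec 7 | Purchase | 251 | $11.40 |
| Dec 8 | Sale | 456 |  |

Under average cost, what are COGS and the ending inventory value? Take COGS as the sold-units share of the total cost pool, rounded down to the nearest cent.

Dec 8, sell 456: 456/675 × $7,812.95 → $5,278.08
Ending inventory (cost pool remaining) = $2,534.87

COGS = $5,278.08; ending inventory = $2,534.87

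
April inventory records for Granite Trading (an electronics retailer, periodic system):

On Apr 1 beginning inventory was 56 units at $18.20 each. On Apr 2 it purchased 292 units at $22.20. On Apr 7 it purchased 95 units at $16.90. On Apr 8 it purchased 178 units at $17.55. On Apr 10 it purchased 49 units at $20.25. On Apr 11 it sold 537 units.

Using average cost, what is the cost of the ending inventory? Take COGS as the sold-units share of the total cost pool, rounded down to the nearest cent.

Apr 11, sell 537: 537/670 × $13,223.25 → $10,598.33
Ending inventory (cost pool remaining) = $2,624.92

Ending inventory = $2,624.92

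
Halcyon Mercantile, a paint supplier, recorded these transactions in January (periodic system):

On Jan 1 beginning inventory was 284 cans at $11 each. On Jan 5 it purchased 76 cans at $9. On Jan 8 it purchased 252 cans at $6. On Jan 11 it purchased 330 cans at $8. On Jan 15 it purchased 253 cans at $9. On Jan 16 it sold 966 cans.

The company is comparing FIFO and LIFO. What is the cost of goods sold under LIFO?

COGS = $7,718

FIFO COGS: 284 @ $11 + 76 @ $9 + 252 @ $6 + 330 @ $8 + 24 @ $9 = $8,176
LIFO COGS: 253 @ $9 + 330 @ $8 + 252 @ $6 + 76 @ $9 + 55 @ $11 = $7,718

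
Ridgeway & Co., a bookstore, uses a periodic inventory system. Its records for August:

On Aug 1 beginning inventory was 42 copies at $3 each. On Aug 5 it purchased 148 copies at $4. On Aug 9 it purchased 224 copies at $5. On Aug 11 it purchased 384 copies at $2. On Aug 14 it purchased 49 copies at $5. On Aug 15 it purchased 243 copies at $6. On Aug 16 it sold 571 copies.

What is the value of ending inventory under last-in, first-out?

Ending inventory = $2,048

Aug 16, 571 sold [LIFO — newest first]: 243 @ $6 + 49 @ $5 + 279 @ $2 = $2,261
Ending inventory: 42 @ $3 + 148 @ $4 + 224 @ $5 + 105 @ $2 = $2,048
Check: goods available $4,309 = COGS $2,261 + ending $2,048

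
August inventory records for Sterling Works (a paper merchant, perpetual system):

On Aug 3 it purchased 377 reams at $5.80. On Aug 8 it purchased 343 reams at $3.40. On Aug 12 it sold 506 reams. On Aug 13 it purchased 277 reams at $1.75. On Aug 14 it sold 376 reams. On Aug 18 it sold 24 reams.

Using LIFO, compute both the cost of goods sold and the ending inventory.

Aug 12, 506 sold [LIFO — newest first]: 343 @ $3.40 + 163 @ $5.80 = $2,111.60
Aug 14, 376 sold [LIFO — newest first]: 277 @ $1.75 + 99 @ $5.80 = $1,058.95
Aug 18, 24 sold [LIFO — newest first]: 24 @ $5.80 = $139.20
Total COGS = $2,111.60 + $1,058.95 + $139.20 = $3,309.75
Ending inventory: 91 @ $5.80 = $527.80
Check: goods available $3,837.55 = COGS $3,309.75 + ending $527.80

COGS = $3,309.75; ending inventory = $527.80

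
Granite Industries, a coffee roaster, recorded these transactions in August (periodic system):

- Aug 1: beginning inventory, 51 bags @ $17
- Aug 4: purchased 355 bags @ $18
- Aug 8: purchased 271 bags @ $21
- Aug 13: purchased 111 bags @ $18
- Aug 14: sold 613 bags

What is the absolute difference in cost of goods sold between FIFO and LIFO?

FIFO COGS: 51 @ $17 + 355 @ $18 + 207 @ $21 = $11,604
LIFO COGS: 111 @ $18 + 271 @ $21 + 231 @ $18 = $11,847
Difference = |$11,604 − $11,847| = $243

$243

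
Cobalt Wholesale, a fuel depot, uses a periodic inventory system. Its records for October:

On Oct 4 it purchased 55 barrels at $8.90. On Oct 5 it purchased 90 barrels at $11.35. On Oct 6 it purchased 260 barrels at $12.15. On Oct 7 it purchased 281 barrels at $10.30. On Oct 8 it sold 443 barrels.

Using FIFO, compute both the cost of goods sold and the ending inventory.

Oct 8, 443 sold [FIFO — oldest first]: 55 @ $8.90 + 90 @ $11.35 + 260 @ $12.15 + 38 @ $10.30 = $5,061.40
Ending inventory: 243 @ $10.30 = $2,502.90
Check: goods available $7,564.30 = COGS $5,061.40 + ending $2,502.90

COGS = $5,061.40; ending inventory = $2,502.90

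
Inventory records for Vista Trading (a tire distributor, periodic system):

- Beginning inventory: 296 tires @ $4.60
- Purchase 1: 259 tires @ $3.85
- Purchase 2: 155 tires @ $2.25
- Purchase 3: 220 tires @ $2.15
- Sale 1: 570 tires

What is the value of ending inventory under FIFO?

Sale 1 (570) [FIFO — oldest first]: 296 @ $4.60 + 259 @ $3.85 + 15 @ $2.25 = $2,392.50
Ending inventory: 140 @ $2.25 + 220 @ $2.15 = $788.00
Check: goods available $3,180.50 = COGS $2,392.50 + ending $788.00

Ending inventory = $788.00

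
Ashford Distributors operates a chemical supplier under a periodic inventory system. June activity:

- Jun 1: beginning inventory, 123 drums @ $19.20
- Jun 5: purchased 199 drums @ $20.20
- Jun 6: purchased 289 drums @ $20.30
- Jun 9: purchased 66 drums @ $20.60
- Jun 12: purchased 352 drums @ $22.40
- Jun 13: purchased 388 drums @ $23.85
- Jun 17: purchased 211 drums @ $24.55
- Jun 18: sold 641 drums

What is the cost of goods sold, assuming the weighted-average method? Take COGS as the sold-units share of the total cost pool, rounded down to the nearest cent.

COGS = $14,145.44

Jun 18, sell 641: 641/1628 × $35,926.35 → $14,145.44
Ending inventory (cost pool remaining) = $21,780.91
Check: goods available $35,926.35 = COGS $14,145.44 + ending $21,780.91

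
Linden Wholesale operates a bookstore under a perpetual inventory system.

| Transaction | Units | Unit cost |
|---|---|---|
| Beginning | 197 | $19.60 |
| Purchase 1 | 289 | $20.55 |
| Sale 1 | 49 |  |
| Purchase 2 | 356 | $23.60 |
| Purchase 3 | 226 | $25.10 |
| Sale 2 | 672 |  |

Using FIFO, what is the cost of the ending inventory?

Sale 1 (49) [FIFO — oldest first]: 49 @ $19.60 = $960.40
Sale 2 (672) [FIFO — oldest first]: 148 @ $19.60 + 289 @ $20.55 + 235 @ $23.60 = $14,385.75
Total COGS = $960.40 + $14,385.75 = $15,346.15
Ending inventory: 121 @ $23.60 + 226 @ $25.10 = $8,528.20
Check: goods available $23,874.35 = COGS $15,346.15 + ending $8,528.20

Ending inventory = $8,528.20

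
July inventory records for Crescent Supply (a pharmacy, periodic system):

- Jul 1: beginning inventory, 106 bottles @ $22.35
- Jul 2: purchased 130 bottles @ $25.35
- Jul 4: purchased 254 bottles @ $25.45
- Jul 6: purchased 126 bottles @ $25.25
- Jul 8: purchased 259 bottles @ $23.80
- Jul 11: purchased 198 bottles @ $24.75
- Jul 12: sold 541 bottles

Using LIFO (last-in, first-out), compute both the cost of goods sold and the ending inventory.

Jul 12, 541 sold [LIFO — newest first]: 198 @ $24.75 + 259 @ $23.80 + 84 @ $25.25 = $13,185.70
Ending inventory: 106 @ $22.35 + 130 @ $25.35 + 254 @ $25.45 + 42 @ $25.25 = $13,189.40
Check: goods available $26,375.10 = COGS $13,185.70 + ending $13,189.40

COGS = $13,185.70; ending inventory = $13,189.40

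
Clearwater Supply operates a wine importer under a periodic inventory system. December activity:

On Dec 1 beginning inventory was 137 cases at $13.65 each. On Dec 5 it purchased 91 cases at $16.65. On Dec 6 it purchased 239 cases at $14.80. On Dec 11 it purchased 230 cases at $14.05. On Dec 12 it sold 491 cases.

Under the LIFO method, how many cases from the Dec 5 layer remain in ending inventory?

69

Dec 12, 491 sold [LIFO — newest first]: 230 @ $14.05 + 239 @ $14.80 + 22 @ $16.65 = $7,135.00
Ending inventory: 137 @ $13.65 + 69 @ $16.65 = $3,018.90
Check: goods available $10,153.90 = COGS $7,135.00 + ending $3,018.90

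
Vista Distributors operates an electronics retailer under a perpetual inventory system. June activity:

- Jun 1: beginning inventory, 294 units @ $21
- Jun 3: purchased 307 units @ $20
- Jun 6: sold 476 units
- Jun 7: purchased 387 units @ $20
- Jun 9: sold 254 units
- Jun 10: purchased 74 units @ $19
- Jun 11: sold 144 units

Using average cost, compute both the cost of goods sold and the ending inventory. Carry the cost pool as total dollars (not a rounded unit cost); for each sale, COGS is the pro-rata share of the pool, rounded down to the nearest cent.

COGS = $17,724.45; ending inventory = $3,735.55

After Jun 1: 294 on hand, pool $6,174.00 (≈ $21.0000 each)
After Jun 3: 601 on hand, pool $12,314.00 (≈ $20.4892 each)
Jun 6, sell 476: 476/601 × $12,314.00 → $9,752.85
After Jun 7: 512 on hand, pool $10,301.15 (≈ $20.1194 each)
Jun 9, sell 254: 254/512 × $10,301.15 → $5,110.33
After Jun 10: 332 on hand, pool $6,596.82 (≈ $19.8699 each)
Jun 11, sell 144: 144/332 × $6,596.82 → $2,861.27
Total COGS = $9,752.85 + $5,110.33 + $2,861.27 = $17,724.45
Ending inventory (cost pool remaining) = $3,735.55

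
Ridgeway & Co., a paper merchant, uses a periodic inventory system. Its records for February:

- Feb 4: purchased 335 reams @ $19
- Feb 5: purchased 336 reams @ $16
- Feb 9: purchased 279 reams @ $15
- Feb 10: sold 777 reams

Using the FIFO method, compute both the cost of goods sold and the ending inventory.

Feb 10, 777 sold [FIFO — oldest first]: 335 @ $19 + 336 @ $16 + 106 @ $15 = $13,331
Ending inventory: 173 @ $15 = $2,595

COGS = $13,331; ending inventory = $2,595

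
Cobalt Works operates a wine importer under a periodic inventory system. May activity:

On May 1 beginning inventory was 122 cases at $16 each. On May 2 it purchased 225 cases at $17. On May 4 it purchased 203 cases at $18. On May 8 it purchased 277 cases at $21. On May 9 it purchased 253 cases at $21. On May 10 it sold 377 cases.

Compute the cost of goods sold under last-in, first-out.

COGS = $7,917

May 10, 377 sold [LIFO — newest first]: 253 @ $21 + 124 @ $21 = $7,917
Ending inventory: 122 @ $16 + 225 @ $17 + 203 @ $18 + 153 @ $21 = $12,644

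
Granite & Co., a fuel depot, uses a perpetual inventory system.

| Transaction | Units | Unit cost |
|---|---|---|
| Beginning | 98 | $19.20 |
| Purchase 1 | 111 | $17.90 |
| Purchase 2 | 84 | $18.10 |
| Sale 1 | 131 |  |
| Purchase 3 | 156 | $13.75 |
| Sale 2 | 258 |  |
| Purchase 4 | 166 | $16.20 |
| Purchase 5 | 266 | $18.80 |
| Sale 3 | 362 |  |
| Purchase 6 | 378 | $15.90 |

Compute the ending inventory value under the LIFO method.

Ending inventory = $8,296.20

Sale 1 (131) [LIFO — newest first]: 84 @ $18.10 + 47 @ $17.90 = $2,361.70
Sale 2 (258) [LIFO — newest first]: 156 @ $13.75 + 64 @ $17.90 + 38 @ $19.20 = $4,020.20
Sale 3 (362) [LIFO — newest first]: 266 @ $18.80 + 96 @ $16.20 = $6,556.00
Total COGS = $2,361.70 + $4,020.20 + $6,556.00 = $12,937.90
Ending inventory: 60 @ $19.20 + 70 @ $16.20 + 378 @ $15.90 = $8,296.20
Check: goods available $21,234.10 = COGS $12,937.90 + ending $8,296.20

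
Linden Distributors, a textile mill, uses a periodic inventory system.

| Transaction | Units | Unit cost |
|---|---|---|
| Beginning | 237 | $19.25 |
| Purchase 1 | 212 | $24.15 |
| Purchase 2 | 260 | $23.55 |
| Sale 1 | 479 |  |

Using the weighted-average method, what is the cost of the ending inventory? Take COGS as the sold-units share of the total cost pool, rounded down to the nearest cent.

Ending inventory = $5,127.17

Sale 1, sell 479: 479/709 × $15,805.05 → $10,677.88
Ending inventory (cost pool remaining) = $5,127.17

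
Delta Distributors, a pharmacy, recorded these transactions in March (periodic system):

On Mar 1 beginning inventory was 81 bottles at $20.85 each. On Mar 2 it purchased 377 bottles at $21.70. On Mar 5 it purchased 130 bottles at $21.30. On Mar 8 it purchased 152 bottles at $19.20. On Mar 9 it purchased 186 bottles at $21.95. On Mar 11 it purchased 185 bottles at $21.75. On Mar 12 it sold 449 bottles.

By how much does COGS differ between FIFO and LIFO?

$70.40

FIFO COGS: 81 @ $20.85 + 368 @ $21.70 = $9,674.45
LIFO COGS: 185 @ $21.75 + 186 @ $21.95 + 78 @ $19.20 = $9,604.05
Difference = |$9,674.45 − $9,604.05| = $70.40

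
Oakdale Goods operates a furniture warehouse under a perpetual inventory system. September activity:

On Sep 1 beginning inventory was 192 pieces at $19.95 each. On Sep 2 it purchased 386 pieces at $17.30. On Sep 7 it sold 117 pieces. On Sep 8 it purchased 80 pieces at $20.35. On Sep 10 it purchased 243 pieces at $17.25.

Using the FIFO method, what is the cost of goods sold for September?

COGS = $2,334.15

Sep 7, 117 sold [FIFO — oldest first]: 117 @ $19.95 = $2,334.15
Ending inventory: 75 @ $19.95 + 386 @ $17.30 + 80 @ $20.35 + 243 @ $17.25 = $13,993.80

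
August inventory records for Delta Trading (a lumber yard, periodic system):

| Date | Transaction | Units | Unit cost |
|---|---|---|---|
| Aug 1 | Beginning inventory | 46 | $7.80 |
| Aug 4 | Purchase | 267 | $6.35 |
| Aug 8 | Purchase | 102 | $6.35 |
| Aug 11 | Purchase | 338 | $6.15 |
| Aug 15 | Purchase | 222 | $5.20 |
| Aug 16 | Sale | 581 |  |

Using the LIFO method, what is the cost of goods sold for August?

COGS = $3,366.45

Aug 16, 581 sold [LIFO — newest first]: 222 @ $5.20 + 338 @ $6.15 + 21 @ $6.35 = $3,366.45
Ending inventory: 46 @ $7.80 + 267 @ $6.35 + 81 @ $6.35 = $2,568.60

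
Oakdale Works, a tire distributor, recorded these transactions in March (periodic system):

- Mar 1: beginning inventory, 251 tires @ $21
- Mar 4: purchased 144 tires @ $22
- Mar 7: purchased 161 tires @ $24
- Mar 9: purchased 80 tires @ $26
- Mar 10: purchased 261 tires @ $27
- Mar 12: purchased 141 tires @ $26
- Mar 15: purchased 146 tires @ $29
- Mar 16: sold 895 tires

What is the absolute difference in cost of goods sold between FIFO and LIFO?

$1,847

FIFO COGS: 251 @ $21 + 144 @ $22 + 161 @ $24 + 80 @ $26 + 259 @ $27 = $21,376
LIFO COGS: 146 @ $29 + 141 @ $26 + 261 @ $27 + 80 @ $26 + 161 @ $24 + 106 @ $22 = $23,223
Difference = |$21,376 − $23,223| = $1,847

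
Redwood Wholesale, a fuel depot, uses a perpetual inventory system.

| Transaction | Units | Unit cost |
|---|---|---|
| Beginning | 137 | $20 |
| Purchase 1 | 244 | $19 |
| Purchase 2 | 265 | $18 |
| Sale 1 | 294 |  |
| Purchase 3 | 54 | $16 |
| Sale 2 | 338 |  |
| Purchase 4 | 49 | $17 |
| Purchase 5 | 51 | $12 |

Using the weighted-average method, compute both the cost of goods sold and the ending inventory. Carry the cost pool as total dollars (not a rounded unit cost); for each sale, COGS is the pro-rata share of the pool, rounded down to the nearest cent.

COGS = $11,756.81; ending inventory = $2,698.19

After Beginning: 137 on hand, pool $2,740.00 (≈ $20.0000 each)
After Purchase 1: 381 on hand, pool $7,376.00 (≈ $19.3596 each)
After Purchase 2: 646 on hand, pool $12,146.00 (≈ $18.8019 each)
Sale 1, sell 294: 294/646 × $12,146.00 → $5,527.74
After Purchase 3: 406 on hand, pool $7,482.26 (≈ $18.4292 each)
Sale 2, sell 338: 338/406 × $7,482.26 → $6,229.07
After Purchase 4: 117 on hand, pool $2,086.19 (≈ $17.8307 each)
After Purchase 5: 168 on hand, pool $2,698.19 (≈ $16.0607 each)
Total COGS = $5,527.74 + $6,229.07 = $11,756.81
Ending inventory (cost pool remaining) = $2,698.19
Check: goods available $14,455.00 = COGS $11,756.81 + ending $2,698.19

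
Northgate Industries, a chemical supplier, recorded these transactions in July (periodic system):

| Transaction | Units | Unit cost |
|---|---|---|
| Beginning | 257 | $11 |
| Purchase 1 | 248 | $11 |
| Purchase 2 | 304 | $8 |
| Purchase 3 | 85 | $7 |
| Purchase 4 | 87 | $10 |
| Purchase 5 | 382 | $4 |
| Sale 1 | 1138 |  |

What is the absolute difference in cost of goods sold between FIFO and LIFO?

$1,575

FIFO COGS: 257 @ $11 + 248 @ $11 + 304 @ $8 + 85 @ $7 + 87 @ $10 + 157 @ $4 = $10,080
LIFO COGS: 382 @ $4 + 87 @ $10 + 85 @ $7 + 304 @ $8 + 248 @ $11 + 32 @ $11 = $8,505
Difference = |$10,080 − $8,505| = $1,575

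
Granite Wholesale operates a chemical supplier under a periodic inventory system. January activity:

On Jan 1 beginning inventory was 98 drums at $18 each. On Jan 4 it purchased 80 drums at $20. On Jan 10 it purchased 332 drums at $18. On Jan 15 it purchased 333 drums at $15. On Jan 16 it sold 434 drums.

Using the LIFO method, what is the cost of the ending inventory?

Jan 16, 434 sold [LIFO — newest first]: 333 @ $15 + 101 @ $18 = $6,813
Ending inventory: 98 @ $18 + 80 @ $20 + 231 @ $18 = $7,522

Ending inventory = $7,522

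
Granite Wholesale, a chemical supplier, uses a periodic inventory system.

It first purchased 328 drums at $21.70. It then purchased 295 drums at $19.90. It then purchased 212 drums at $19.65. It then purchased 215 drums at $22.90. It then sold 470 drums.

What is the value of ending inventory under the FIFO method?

Sale 1 (470) [FIFO — oldest first]: 328 @ $21.70 + 142 @ $19.90 = $9,943.40
Ending inventory: 153 @ $19.90 + 212 @ $19.65 + 215 @ $22.90 = $12,134.00

Ending inventory = $12,134.00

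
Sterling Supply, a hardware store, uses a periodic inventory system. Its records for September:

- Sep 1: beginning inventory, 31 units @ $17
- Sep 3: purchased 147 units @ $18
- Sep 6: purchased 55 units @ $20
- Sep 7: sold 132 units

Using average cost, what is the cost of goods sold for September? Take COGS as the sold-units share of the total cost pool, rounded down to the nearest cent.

Sep 7, sell 132: 132/233 × $4,273.00 → $2,420.75
Ending inventory (cost pool remaining) = $1,852.25

COGS = $2,420.75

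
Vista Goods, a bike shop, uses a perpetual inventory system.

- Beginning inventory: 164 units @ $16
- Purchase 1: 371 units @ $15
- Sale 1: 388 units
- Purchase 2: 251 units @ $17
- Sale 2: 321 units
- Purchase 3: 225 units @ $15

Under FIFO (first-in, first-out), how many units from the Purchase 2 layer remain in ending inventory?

77

Sale 1 (388) [FIFO — oldest first]: 164 @ $16 + 224 @ $15 = $5,984
Sale 2 (321) [FIFO — oldest first]: 147 @ $15 + 174 @ $17 = $5,163
Total COGS = $5,984 + $5,163 = $11,147
Ending inventory: 77 @ $17 + 225 @ $15 = $4,684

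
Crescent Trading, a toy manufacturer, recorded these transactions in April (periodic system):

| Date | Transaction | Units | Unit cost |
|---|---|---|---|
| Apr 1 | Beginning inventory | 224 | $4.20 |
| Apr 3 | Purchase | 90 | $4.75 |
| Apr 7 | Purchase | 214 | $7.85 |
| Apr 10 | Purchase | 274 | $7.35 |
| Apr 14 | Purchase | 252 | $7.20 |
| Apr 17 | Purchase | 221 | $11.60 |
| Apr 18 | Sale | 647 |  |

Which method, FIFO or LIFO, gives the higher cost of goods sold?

LIFO

FIFO COGS: 224 @ $4.20 + 90 @ $4.75 + 214 @ $7.85 + 119 @ $7.35 = $3,922.85
LIFO COGS: 221 @ $11.60 + 252 @ $7.20 + 174 @ $7.35 = $5,656.90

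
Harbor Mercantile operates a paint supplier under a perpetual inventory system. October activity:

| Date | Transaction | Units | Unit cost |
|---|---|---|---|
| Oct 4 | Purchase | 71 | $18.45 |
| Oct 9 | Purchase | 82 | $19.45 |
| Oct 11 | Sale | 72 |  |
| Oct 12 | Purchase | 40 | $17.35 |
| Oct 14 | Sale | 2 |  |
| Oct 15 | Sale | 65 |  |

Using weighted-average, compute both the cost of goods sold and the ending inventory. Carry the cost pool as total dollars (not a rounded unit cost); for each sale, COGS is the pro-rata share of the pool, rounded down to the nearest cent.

After Oct 4: 71 on hand, pool $1,309.95 (≈ $18.4500 each)
After Oct 9: 153 on hand, pool $2,904.85 (≈ $18.9859 each)
Oct 11, sell 72: 72/153 × $2,904.85 → $1,366.98
After Oct 12: 121 on hand, pool $2,231.87 (≈ $18.4452 each)
Oct 14, sell 2: 2/121 × $2,231.87 → $36.89
Oct 15, sell 65: 65/119 × $2,194.98 → $1,198.93
Total COGS = $1,366.98 + $36.89 + $1,198.93 = $2,602.80
Ending inventory (cost pool remaining) = $996.05

COGS = $2,602.80; ending inventory = $996.05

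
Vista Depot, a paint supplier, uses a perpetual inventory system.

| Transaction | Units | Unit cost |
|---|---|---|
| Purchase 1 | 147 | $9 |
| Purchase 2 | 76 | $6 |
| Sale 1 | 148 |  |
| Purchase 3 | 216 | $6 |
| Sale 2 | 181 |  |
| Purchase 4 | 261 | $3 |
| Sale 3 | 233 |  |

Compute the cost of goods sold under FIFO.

Sale 1 (148) [FIFO — oldest first]: 147 @ $9 + 1 @ $6 = $1,329
Sale 2 (181) [FIFO — oldest first]: 75 @ $6 + 106 @ $6 = $1,086
Sale 3 (233) [FIFO — oldest first]: 110 @ $6 + 123 @ $3 = $1,029
Total COGS = $1,329 + $1,086 + $1,029 = $3,444
Ending inventory: 138 @ $3 = $414

COGS = $3,444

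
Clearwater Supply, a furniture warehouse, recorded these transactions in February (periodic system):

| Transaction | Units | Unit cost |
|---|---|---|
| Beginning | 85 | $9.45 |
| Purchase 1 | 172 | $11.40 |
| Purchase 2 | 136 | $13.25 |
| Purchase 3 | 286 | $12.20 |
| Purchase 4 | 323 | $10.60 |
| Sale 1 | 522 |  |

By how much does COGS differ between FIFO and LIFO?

$288.25

FIFO COGS: 85 @ $9.45 + 172 @ $11.40 + 136 @ $13.25 + 129 @ $12.20 = $6,139.85
LIFO COGS: 323 @ $10.60 + 199 @ $12.20 = $5,851.60
Difference = |$6,139.85 − $5,851.60| = $288.25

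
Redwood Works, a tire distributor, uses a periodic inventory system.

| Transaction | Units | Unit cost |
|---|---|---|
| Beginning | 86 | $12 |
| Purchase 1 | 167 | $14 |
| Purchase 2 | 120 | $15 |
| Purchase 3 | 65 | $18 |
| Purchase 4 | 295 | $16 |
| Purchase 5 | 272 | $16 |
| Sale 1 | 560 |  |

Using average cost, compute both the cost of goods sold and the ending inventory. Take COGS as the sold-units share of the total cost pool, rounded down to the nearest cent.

COGS = $8,587.78; ending inventory = $6,824.22

Sale 1, sell 560: 560/1005 × $15,412.00 → $8,587.78
Ending inventory (cost pool remaining) = $6,824.22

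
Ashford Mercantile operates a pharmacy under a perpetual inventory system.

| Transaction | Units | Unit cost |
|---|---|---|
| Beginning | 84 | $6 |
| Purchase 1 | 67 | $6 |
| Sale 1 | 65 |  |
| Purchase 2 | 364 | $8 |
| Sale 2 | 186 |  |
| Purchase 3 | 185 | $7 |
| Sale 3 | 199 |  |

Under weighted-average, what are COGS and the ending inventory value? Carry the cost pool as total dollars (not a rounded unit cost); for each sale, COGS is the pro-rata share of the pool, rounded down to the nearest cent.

COGS = $3,272.18; ending inventory = $1,840.82

After Beginning: 84 on hand, pool $504.00 (≈ $6.0000 each)
After Purchase 1: 151 on hand, pool $906.00 (≈ $6.0000 each)
Sale 1, sell 65: 65/151 × $906.00 → $390.00
After Purchase 2: 450 on hand, pool $3,428.00 (≈ $7.6178 each)
Sale 2, sell 186: 186/450 × $3,428.00 → $1,416.90
After Purchase 3: 449 on hand, pool $3,306.10 (≈ $7.3633 each)
Sale 3, sell 199: 199/449 × $3,306.10 → $1,465.28
Total COGS = $390.00 + $1,416.90 + $1,465.28 = $3,272.18
Ending inventory (cost pool remaining) = $1,840.82
Check: goods available $5,113.00 = COGS $3,272.18 + ending $1,840.82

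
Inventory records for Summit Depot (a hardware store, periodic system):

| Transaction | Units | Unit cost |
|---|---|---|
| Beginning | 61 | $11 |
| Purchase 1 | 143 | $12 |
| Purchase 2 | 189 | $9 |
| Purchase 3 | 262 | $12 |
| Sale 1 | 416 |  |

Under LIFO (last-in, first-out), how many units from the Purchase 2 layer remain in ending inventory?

35

Sale 1 (416) [LIFO — newest first]: 262 @ $12 + 154 @ $9 = $4,530
Ending inventory: 61 @ $11 + 143 @ $12 + 35 @ $9 = $2,702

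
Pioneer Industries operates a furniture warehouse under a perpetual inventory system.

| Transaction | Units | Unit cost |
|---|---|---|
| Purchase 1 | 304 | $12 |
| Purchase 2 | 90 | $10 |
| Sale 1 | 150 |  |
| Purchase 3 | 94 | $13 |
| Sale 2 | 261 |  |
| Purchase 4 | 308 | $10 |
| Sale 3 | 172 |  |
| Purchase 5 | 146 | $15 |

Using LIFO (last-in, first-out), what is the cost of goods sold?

COGS = $6,566

Sale 1 (150) [LIFO — newest first]: 90 @ $10 + 60 @ $12 = $1,620
Sale 2 (261) [LIFO — newest first]: 94 @ $13 + 167 @ $12 = $3,226
Sale 3 (172) [LIFO — newest first]: 172 @ $10 = $1,720
Total COGS = $1,620 + $3,226 + $1,720 = $6,566
Ending inventory: 77 @ $12 + 136 @ $10 + 146 @ $15 = $4,474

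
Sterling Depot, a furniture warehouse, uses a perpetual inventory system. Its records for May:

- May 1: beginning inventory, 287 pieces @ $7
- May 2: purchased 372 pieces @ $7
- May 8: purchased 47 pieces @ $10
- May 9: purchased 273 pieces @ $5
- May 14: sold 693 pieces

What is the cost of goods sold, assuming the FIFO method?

May 14, 693 sold [FIFO — oldest first]: 287 @ $7 + 372 @ $7 + 34 @ $10 = $4,953
Ending inventory: 13 @ $10 + 273 @ $5 = $1,495
Check: goods available $6,448 = COGS $4,953 + ending $1,495

COGS = $4,953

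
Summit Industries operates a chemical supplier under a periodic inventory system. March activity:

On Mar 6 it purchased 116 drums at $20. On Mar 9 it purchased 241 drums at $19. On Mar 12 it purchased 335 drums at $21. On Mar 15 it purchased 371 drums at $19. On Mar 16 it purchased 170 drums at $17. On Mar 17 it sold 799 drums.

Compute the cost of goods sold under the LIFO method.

Mar 17, 799 sold [LIFO — newest first]: 170 @ $17 + 371 @ $19 + 258 @ $21 = $15,357
Ending inventory: 116 @ $20 + 241 @ $19 + 77 @ $21 = $8,516
Check: goods available $23,873 = COGS $15,357 + ending $8,516

COGS = $15,357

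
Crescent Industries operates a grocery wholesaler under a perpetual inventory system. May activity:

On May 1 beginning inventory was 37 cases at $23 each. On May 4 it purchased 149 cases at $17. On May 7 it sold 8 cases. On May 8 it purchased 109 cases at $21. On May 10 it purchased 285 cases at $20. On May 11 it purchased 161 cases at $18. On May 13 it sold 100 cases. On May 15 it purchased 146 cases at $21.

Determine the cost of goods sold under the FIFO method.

May 7, 8 sold [FIFO — oldest first]: 8 @ $23 = $184
May 13, 100 sold [FIFO — oldest first]: 29 @ $23 + 71 @ $17 = $1,874
Total COGS = $184 + $1,874 = $2,058
Ending inventory: 78 @ $17 + 109 @ $21 + 285 @ $20 + 161 @ $18 + 146 @ $21 = $15,279
Check: goods available $17,337 = COGS $2,058 + ending $15,279

COGS = $2,058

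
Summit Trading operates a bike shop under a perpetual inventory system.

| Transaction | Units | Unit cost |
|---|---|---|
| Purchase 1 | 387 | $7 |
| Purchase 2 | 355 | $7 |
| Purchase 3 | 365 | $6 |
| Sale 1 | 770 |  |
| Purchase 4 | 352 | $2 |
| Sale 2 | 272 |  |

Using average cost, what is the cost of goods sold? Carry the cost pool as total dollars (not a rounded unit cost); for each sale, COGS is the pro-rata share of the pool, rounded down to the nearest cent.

COGS = $6,301.44

After Purchase 1: 387 on hand, pool $2,709.00 (≈ $7.0000 each)
After Purchase 2: 742 on hand, pool $5,194.00 (≈ $7.0000 each)
After Purchase 3: 1107 on hand, pool $7,384.00 (≈ $6.6703 each)
Sale 1, sell 770: 770/1107 × $7,384.00 → $5,136.11
After Purchase 4: 689 on hand, pool $2,951.89 (≈ $4.2843 each)
Sale 2, sell 272: 272/689 × $2,951.89 → $1,165.33
Total COGS = $5,136.11 + $1,165.33 = $6,301.44
Ending inventory (cost pool remaining) = $1,786.56
Check: goods available $8,088.00 = COGS $6,301.44 + ending $1,786.56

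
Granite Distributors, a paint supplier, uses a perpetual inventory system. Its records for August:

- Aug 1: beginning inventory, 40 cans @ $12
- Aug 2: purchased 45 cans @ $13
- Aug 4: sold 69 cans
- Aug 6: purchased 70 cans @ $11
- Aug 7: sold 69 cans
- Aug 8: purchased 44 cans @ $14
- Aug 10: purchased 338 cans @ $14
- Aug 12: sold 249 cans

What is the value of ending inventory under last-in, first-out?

Ending inventory = $2,065

Aug 4, 69 sold [LIFO — newest first]: 45 @ $13 + 24 @ $12 = $873
Aug 7, 69 sold [LIFO — newest first]: 69 @ $11 = $759
Aug 12, 249 sold [LIFO — newest first]: 249 @ $14 = $3,486
Total COGS = $873 + $759 + $3,486 = $5,118
Ending inventory: 16 @ $12 + 1 @ $11 + 44 @ $14 + 89 @ $14 = $2,065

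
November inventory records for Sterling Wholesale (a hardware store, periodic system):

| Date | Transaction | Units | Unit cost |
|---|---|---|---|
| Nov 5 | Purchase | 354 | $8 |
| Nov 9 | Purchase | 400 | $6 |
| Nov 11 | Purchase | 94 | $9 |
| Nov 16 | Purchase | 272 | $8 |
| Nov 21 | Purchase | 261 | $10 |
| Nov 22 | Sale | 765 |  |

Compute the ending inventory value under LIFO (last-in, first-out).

Nov 22, 765 sold [LIFO — newest first]: 261 @ $10 + 272 @ $8 + 94 @ $9 + 138 @ $6 = $6,460
Ending inventory: 354 @ $8 + 262 @ $6 = $4,404
Check: goods available $10,864 = COGS $6,460 + ending $4,404

Ending inventory = $4,404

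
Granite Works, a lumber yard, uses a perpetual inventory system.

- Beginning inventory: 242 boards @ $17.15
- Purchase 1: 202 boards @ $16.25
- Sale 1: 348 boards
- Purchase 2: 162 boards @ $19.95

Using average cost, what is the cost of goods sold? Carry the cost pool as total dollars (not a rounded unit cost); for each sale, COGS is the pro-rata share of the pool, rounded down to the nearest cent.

After Beginning: 242 on hand, pool $4,150.30 (≈ $17.1500 each)
After Purchase 1: 444 on hand, pool $7,432.80 (≈ $16.7405 each)
Sale 1, sell 348: 348/444 × $7,432.80 → $5,825.70
After Purchase 2: 258 on hand, pool $4,839.00 (≈ $18.7558 each)
Ending inventory (cost pool remaining) = $4,839.00

COGS = $5,825.70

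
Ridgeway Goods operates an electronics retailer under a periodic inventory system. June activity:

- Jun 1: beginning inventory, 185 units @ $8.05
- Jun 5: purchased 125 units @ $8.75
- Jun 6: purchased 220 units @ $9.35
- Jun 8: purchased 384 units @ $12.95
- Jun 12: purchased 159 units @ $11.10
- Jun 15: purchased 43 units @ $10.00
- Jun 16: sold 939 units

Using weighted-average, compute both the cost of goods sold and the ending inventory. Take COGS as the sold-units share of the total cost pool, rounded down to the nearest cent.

COGS = $9,934.97; ending inventory = $1,872.73

Jun 16, sell 939: 939/1116 × $11,807.70 → $9,934.97
Ending inventory (cost pool remaining) = $1,872.73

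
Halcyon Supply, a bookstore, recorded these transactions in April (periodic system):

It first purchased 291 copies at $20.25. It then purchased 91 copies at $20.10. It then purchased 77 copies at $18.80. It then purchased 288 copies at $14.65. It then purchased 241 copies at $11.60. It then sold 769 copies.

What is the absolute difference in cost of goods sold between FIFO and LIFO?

$1,894.35

FIFO COGS: 291 @ $20.25 + 91 @ $20.10 + 77 @ $18.80 + 288 @ $14.65 + 22 @ $11.60 = $13,643.85
LIFO COGS: 241 @ $11.60 + 288 @ $14.65 + 77 @ $18.80 + 91 @ $20.10 + 72 @ $20.25 = $11,749.50
Difference = |$13,643.85 − $11,749.50| = $1,894.35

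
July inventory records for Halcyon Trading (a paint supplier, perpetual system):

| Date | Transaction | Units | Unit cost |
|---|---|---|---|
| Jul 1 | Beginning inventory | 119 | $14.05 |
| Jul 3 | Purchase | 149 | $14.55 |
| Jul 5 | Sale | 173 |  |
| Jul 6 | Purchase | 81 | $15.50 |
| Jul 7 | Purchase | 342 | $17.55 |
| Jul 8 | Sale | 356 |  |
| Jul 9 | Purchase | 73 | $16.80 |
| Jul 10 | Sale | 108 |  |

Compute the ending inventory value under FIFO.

Jul 5, 173 sold [FIFO — oldest first]: 119 @ $14.05 + 54 @ $14.55 = $2,457.65
Jul 8, 356 sold [FIFO — oldest first]: 95 @ $14.55 + 81 @ $15.50 + 180 @ $17.55 = $5,796.75
Jul 10, 108 sold [FIFO — oldest first]: 108 @ $17.55 = $1,895.40
Total COGS = $2,457.65 + $5,796.75 + $1,895.40 = $10,149.80
Ending inventory: 54 @ $17.55 + 73 @ $16.80 = $2,174.10

Ending inventory = $2,174.10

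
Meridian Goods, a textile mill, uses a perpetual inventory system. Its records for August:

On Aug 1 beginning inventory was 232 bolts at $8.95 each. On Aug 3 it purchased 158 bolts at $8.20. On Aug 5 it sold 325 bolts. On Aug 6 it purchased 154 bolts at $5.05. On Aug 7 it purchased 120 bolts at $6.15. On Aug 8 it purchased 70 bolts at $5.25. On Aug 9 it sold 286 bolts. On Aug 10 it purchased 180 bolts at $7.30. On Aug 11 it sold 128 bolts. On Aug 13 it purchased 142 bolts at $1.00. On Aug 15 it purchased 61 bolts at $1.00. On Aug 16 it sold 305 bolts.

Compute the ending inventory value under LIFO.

Aug 5, 325 sold [LIFO — newest first]: 158 @ $8.20 + 167 @ $8.95 = $2,790.25
Aug 9, 286 sold [LIFO — newest first]: 70 @ $5.25 + 120 @ $6.15 + 96 @ $5.05 = $1,590.30
Aug 11, 128 sold [LIFO — newest first]: 128 @ $7.30 = $934.40
Aug 16, 305 sold [LIFO — newest first]: 61 @ $1.00 + 142 @ $1.00 + 52 @ $7.30 + 50 @ $5.05 = $835.10
Total COGS = $2,790.25 + $1,590.30 + $934.40 + $835.10 = $6,150.05
Ending inventory: 65 @ $8.95 + 8 @ $5.05 = $622.15
Check: goods available $6,772.20 = COGS $6,150.05 + ending $622.15

Ending inventory = $622.15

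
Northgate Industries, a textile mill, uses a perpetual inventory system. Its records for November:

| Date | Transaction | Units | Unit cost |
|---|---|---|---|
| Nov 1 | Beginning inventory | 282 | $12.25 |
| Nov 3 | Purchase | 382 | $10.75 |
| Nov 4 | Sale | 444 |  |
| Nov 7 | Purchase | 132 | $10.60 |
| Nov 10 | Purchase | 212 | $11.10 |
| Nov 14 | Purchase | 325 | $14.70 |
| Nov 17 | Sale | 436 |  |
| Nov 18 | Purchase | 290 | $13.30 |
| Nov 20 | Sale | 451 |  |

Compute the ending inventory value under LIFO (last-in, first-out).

Ending inventory = $3,458.20

Nov 4, 444 sold [LIFO — newest first]: 382 @ $10.75 + 62 @ $12.25 = $4,866.00
Nov 17, 436 sold [LIFO — newest first]: 325 @ $14.70 + 111 @ $11.10 = $6,009.60
Nov 20, 451 sold [LIFO — newest first]: 290 @ $13.30 + 101 @ $11.10 + 60 @ $10.60 = $5,614.10
Total COGS = $4,866.00 + $6,009.60 + $5,614.10 = $16,489.70
Ending inventory: 220 @ $12.25 + 72 @ $10.60 = $3,458.20
Check: goods available $19,947.90 = COGS $16,489.70 + ending $3,458.20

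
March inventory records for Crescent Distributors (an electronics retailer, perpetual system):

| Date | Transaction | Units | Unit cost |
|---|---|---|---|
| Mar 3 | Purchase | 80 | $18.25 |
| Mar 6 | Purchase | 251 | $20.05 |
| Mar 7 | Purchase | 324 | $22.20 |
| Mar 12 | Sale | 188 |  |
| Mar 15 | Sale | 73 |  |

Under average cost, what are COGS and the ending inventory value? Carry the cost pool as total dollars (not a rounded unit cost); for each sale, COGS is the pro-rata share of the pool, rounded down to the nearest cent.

COGS = $5,453.23; ending inventory = $8,232.12

After Mar 3: 80 on hand, pool $1,460.00 (≈ $18.2500 each)
After Mar 6: 331 on hand, pool $6,492.55 (≈ $19.6150 each)
After Mar 7: 655 on hand, pool $13,685.35 (≈ $20.8937 each)
Mar 12, sell 188: 188/655 × $13,685.35 → $3,928.00
Mar 15, sell 73: 73/467 × $9,757.35 → $1,525.23
Total COGS = $3,928.00 + $1,525.23 = $5,453.23
Ending inventory (cost pool remaining) = $8,232.12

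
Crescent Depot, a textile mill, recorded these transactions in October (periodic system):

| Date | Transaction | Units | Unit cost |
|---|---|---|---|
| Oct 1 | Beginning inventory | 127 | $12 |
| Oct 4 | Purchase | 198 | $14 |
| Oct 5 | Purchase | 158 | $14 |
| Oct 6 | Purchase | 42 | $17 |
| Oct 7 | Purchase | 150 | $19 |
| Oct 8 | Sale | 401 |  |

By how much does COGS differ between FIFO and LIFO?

$1,130

FIFO COGS: 127 @ $12 + 198 @ $14 + 76 @ $14 = $5,360
LIFO COGS: 150 @ $19 + 42 @ $17 + 158 @ $14 + 51 @ $14 = $6,490
Difference = |$5,360 − $6,490| = $1,130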